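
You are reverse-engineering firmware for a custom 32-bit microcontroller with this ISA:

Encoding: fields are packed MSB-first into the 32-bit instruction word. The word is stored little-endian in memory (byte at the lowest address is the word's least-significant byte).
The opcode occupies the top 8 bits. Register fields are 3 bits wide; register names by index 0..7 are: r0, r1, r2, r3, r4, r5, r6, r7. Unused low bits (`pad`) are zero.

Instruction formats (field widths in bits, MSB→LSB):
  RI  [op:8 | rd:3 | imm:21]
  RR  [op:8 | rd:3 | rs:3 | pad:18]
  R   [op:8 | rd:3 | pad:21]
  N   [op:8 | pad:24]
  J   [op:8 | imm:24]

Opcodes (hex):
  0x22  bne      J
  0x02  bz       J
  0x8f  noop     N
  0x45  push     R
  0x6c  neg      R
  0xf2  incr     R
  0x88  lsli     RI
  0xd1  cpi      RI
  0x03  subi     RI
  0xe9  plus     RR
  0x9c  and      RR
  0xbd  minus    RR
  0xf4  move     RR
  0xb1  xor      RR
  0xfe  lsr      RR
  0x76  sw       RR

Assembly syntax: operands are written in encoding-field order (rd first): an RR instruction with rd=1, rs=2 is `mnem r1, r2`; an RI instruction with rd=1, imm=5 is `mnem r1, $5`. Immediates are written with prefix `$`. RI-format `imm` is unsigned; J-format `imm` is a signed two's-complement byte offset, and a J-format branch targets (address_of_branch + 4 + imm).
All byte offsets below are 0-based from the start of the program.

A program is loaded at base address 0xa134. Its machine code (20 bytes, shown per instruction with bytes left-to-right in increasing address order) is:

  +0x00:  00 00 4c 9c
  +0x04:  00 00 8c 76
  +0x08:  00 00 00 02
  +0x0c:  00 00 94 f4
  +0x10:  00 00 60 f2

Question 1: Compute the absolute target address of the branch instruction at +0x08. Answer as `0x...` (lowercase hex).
0xa140

@+08  little-endian(00 00 00 02) = 0x02000000
  op=0x02000000>>24=0x2 ⇒ bz (J)
  [23:0] imm=0 = $0
  target = base 0xa134 + off 0x08 + 4 + imm 0 = 0xa140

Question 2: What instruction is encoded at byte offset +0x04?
@+04  little-endian(00 00 8c 76) = 0x768c0000
  top 8b → 0x76 → sw [RR]
  rd: (w>>21)&0x7=0x4 → r4
  rs: (w>>18)&0x7=0x3 → r3

sw r4, r3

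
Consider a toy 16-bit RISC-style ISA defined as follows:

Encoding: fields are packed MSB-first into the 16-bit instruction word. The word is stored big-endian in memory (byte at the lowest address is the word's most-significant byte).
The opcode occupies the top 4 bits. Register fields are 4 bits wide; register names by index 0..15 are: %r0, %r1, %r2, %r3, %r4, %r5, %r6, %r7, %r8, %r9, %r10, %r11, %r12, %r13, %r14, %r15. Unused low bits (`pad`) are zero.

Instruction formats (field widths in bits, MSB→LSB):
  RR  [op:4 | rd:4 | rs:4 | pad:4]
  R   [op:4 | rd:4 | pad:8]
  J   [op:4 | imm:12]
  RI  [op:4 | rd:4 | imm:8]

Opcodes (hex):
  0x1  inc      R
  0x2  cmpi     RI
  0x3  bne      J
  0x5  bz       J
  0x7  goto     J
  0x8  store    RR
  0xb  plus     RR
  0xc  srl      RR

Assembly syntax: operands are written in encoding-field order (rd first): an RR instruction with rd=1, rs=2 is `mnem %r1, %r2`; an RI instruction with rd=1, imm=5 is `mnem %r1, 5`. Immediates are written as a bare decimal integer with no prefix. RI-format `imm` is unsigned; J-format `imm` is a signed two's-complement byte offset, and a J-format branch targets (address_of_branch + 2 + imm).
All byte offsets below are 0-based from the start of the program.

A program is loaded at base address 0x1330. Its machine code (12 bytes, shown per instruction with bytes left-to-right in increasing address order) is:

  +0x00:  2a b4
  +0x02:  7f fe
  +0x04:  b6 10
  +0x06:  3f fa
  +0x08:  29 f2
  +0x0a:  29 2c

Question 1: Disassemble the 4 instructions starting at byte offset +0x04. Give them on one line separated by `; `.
plus %r6, %r1; bne -6; cmpi %r9, 242; cmpi %r9, 44

off 0x04: read b6 10 as big → 0xb610
  opcode bits[15:12]=0xb: plus/RR
  [11:8] rd=6 = %r6
  [7:4] rs=1 = %r1
off 0x06: read 3f fa as big → 0x3ffa
  opcode bits[15:12]=0x3: bne/J
  [11:0] imm=4090 (s12→-6) = -6
off 0x08: read 29 f2 as big → 0x29f2
  opcode bits[15:12]=0x2: cmpi/RI
  [11:8] rd=9 = %r9
  [7:0] imm=242 = 242
off 0x0a: read 29 2c as big → 0x292c
  opcode bits[15:12]=0x2: cmpi/RI
  [11:8] rd=9 = %r9
  [7:0] imm=44 = 44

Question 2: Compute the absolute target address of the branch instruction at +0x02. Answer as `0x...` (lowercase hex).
0x1332

+0x02: 7f fe ⇒ word 0x7ffe (big)
  top 4b → 0x7 → goto [J]
  [11:0] imm=4094 (s12→-2) = -2
  target = base 0x1330 + off 0x02 + 2 + imm -2 = 0x1332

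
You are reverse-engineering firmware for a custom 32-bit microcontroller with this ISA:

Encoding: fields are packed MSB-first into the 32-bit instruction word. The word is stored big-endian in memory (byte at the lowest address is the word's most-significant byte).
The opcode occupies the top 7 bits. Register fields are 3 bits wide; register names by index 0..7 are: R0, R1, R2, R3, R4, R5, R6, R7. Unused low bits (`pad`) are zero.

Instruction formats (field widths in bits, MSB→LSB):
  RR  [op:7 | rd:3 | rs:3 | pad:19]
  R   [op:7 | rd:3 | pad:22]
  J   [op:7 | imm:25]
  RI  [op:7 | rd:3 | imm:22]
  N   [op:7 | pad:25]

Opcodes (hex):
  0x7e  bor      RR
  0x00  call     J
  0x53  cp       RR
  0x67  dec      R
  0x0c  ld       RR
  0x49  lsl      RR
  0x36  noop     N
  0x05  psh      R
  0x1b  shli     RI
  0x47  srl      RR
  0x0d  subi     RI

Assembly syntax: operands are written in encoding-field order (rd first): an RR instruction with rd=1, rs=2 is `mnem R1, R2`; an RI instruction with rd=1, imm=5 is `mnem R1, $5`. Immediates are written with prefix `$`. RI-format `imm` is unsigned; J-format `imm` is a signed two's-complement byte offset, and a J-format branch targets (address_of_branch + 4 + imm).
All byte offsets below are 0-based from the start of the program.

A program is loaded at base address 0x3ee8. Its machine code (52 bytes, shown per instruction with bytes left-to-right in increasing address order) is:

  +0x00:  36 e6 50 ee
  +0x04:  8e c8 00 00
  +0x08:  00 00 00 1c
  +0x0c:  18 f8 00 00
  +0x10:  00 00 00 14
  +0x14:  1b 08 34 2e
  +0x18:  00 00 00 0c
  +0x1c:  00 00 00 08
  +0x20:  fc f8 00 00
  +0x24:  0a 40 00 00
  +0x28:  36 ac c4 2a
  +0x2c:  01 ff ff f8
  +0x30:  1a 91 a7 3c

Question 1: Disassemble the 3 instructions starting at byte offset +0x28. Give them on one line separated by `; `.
@+28  big-endian(36 ac c4 2a) = 0x36acc42a
  top 7b → 0x1b → shli [RI]
  rd: (w>>22)&0x7=0x2 → R2
  imm: (w>>0)&0x3fffff=0x2cc42a → $2933802
@+2c  big-endian(01 ff ff f8) = 0x01fffff8
  top 7b → 0x0 → call [J]
  imm: (w>>0)&0x1ffffff=0x1fffff8 (s25→-8) → $-8
@+30  big-endian(1a 91 a7 3c) = 0x1a91a73c
  top 7b → 0xd → subi [RI]
  rd: (w>>22)&0x7=0x2 → R2
  imm: (w>>0)&0x3fffff=0x11a73c → $1156924

shli R2, $2933802; call $-8; subi R2, $1156924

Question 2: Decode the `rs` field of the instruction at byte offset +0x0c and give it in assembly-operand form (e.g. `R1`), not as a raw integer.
off 0x0c: read 18 f8 00 00 as big → 0x18f80000
  op=0x18f80000>>25=0xc ⇒ ld (RR)
  rd: (w>>22)&0x7=0x3 → R3
  rs: (w>>19)&0x7=0x7 → R7

R7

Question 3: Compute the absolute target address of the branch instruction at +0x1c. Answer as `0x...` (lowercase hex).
0x3f10

off 0x1c: read 00 00 00 08 as big → 0x00000008
  opcode bits[31:25]=0x0: call/J
  imm: (w>>0)&0x1ffffff=0x8 → $8
  target = base 0x3ee8 + off 0x1c + 4 + imm 8 = 0x3f10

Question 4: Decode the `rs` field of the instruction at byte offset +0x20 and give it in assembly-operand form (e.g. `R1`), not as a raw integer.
R7

off 0x20: read fc f8 00 00 as big → 0xfcf80000
  top 7b → 0x7e → bor [RR]
  rd@[24:22]=0x3 ⇒ R3
  rs@[21:19]=0x7 ⇒ R7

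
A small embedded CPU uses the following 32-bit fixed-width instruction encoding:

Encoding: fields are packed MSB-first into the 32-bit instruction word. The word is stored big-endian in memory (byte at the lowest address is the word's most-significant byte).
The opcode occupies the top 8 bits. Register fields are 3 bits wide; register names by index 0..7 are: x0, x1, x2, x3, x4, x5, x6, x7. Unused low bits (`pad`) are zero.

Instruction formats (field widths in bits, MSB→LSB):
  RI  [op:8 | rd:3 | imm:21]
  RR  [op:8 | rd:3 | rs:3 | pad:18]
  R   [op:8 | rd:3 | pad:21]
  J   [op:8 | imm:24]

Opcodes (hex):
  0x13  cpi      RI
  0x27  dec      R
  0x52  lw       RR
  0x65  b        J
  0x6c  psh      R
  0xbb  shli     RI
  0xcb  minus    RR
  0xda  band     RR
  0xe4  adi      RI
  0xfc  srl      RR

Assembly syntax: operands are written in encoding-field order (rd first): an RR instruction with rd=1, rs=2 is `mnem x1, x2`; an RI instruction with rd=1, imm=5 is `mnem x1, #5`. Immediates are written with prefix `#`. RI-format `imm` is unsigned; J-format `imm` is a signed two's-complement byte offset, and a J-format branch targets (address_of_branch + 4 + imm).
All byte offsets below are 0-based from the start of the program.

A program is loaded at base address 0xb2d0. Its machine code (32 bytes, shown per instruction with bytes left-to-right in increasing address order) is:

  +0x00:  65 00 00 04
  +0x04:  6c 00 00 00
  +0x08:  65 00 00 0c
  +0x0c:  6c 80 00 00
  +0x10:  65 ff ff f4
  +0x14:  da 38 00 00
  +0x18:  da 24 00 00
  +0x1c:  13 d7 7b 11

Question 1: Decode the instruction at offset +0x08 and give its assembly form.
b #12

@+08  big-endian(65 00 00 0c) = 0x6500000c
  opcode bits[31:24]=0x65: b/J
  imm: (w>>0)&0xffffff=0xc → #12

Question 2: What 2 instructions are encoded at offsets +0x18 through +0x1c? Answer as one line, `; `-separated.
band x1, x1; cpi x6, #1538833

[18] da 24 00 00 → 0xda240000
  opcode bits[31:24]=0xda: band/RR
  [23:21] rd=1 = x1
  [20:18] rs=1 = x1
[1c] 13 d7 7b 11 → 0x13d77b11
  opcode bits[31:24]=0x13: cpi/RI
  [23:21] rd=6 = x6
  [20:0] imm=1538833 = #1538833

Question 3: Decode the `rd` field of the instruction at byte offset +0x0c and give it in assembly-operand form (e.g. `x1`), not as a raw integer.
x4

off 0x0c: read 6c 80 00 00 as big → 0x6c800000
  top 8b → 0x6c → psh [R]
  [23:21] rd=4 = x4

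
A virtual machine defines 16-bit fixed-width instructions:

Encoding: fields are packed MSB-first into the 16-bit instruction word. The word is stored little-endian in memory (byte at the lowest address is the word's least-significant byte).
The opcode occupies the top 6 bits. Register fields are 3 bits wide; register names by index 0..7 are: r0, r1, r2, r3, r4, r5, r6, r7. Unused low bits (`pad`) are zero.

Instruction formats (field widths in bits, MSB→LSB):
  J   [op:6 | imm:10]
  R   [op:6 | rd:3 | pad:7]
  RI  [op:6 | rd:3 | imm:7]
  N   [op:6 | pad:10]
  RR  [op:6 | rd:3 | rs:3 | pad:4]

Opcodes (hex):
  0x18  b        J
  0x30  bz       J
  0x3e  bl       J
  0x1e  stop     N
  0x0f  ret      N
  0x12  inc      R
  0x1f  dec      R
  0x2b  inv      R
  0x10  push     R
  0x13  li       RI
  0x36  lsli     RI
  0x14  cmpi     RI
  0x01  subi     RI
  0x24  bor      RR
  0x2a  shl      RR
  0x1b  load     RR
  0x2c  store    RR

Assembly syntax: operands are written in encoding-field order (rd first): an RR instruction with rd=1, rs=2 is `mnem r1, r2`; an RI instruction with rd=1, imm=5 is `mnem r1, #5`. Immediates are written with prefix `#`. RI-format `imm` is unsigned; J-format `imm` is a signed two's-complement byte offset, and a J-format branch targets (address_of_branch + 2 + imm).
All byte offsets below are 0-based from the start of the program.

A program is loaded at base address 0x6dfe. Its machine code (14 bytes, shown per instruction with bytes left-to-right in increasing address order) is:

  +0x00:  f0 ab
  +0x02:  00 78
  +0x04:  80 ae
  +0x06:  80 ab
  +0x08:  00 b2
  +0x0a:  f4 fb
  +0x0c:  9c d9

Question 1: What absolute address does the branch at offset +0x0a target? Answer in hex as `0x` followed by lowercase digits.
0x6dfe

@+0a  little-endian(f4 fb) = 0xfbf4
  opcode bits[15:10]=0x3e: bl/J
  imm: (w>>0)&0x3ff=0x3f4 (s10→-12) → #-12
  target = base 0x6dfe + off 0x0a + 2 + imm -12 = 0x6dfe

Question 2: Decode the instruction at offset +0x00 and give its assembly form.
shl r7, r7

+0x00: f0 ab ⇒ word 0xabf0 (little)
  opcode bits[15:10]=0x2a: shl/RR
  rd@[9:7]=0x7 ⇒ r7
  rs@[6:4]=0x7 ⇒ r7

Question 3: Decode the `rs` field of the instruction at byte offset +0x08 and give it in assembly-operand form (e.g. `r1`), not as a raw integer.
[08] 00 b2 → 0xb200
  top 6b → 0x2c → store [RR]
  rd@[9:7]=0x4 ⇒ r4
  rs@[6:4]=0x0 ⇒ r0

r0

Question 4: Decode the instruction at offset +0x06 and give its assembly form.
@+06  little-endian(80 ab) = 0xab80
  op=0xab80>>10=0x2a ⇒ shl (RR)
  rd@[9:7]=0x7 ⇒ r7
  rs@[6:4]=0x0 ⇒ r0

shl r7, r0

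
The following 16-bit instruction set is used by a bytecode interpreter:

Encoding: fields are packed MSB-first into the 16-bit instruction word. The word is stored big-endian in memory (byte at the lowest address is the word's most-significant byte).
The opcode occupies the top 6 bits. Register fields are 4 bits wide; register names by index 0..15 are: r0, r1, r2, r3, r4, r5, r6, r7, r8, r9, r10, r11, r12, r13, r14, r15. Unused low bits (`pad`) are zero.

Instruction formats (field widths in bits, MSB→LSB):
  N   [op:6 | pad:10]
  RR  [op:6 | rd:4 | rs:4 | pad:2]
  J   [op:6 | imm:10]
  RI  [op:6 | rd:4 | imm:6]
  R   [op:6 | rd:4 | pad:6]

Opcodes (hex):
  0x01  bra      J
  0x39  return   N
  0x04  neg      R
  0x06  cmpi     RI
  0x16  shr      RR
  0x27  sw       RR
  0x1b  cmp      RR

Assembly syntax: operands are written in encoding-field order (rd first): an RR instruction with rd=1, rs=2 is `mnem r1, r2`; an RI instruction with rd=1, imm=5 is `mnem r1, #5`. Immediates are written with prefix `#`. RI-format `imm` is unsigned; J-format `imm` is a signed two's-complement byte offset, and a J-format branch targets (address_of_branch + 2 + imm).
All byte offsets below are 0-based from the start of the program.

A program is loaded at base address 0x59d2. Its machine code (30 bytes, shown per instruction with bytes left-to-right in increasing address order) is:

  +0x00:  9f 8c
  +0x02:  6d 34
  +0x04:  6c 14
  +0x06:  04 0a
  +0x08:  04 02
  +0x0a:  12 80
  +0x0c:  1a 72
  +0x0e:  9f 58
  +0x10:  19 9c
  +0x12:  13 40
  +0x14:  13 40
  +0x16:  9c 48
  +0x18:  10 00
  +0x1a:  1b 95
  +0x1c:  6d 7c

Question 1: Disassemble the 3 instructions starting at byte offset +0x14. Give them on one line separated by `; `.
[14] 13 40 → 0x1340
  top 6b → 0x4 → neg [R]
  rd: (w>>6)&0xf=0xd → r13
[16] 9c 48 → 0x9c48
  top 6b → 0x27 → sw [RR]
  rd: (w>>6)&0xf=0x1 → r1
  rs: (w>>2)&0xf=0x2 → r2
[18] 10 00 → 0x1000
  top 6b → 0x4 → neg [R]
  rd: (w>>6)&0xf=0x0 → r0

neg r13; sw r1, r2; neg r0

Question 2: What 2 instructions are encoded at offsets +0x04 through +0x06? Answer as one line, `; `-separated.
cmp r0, r5; bra #10

@+04  big-endian(6c 14) = 0x6c14
  top 6b → 0x1b → cmp [RR]
  rd@[9:6]=0x0 ⇒ r0
  rs@[5:2]=0x5 ⇒ r5
@+06  big-endian(04 0a) = 0x040a
  top 6b → 0x1 → bra [J]
  imm@[9:0]=0xa ⇒ #10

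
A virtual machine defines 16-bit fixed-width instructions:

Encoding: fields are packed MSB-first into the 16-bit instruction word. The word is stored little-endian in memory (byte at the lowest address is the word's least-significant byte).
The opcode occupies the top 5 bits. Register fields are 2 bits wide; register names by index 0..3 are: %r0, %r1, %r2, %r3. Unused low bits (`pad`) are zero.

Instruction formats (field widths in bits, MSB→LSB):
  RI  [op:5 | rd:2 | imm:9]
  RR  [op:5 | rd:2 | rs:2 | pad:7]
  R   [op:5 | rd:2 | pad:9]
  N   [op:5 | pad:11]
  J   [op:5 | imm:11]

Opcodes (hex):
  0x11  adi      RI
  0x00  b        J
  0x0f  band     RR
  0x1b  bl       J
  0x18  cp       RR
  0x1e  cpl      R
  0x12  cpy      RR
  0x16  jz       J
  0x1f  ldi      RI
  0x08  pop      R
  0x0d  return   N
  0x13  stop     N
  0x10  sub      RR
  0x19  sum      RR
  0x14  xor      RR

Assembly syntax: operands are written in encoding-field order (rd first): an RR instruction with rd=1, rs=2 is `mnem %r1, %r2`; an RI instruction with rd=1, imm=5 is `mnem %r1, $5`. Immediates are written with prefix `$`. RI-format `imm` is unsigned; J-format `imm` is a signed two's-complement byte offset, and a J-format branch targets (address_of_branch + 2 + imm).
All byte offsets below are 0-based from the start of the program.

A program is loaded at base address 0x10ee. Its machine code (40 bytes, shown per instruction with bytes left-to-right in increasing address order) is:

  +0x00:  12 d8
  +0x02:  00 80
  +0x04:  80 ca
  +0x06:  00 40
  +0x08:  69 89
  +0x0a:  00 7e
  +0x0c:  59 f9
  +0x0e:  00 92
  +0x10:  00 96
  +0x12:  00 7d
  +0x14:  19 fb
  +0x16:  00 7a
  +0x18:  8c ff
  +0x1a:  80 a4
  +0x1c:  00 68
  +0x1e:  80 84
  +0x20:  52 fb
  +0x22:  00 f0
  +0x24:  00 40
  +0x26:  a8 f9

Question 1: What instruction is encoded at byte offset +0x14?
ldi %r1, $281

[14] 19 fb → 0xfb19
  opcode bits[15:11]=0x1f: ldi/RI
  [10:9] rd=1 = %r1
  [8:0] imm=281 = $281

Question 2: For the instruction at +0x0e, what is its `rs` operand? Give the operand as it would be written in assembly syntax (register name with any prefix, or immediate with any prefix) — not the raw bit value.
%r0

off 0x0e: read 00 92 as little → 0x9200
  op=0x9200>>11=0x12 ⇒ cpy (RR)
  rd@[10:9]=0x1 ⇒ %r1
  rs@[8:7]=0x0 ⇒ %r0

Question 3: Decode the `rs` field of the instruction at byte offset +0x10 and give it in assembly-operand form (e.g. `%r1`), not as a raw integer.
%r0

off 0x10: read 00 96 as little → 0x9600
  op=0x9600>>11=0x12 ⇒ cpy (RR)
  rd: (w>>9)&0x3=0x3 → %r3
  rs: (w>>7)&0x3=0x0 → %r0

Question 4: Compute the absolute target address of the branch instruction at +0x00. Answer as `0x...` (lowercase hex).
@+00  little-endian(12 d8) = 0xd812
  top 5b → 0x1b → bl [J]
  [10:0] imm=18 = $18
  target = base 0x10ee + off 0x00 + 2 + imm 18 = 0x1102

0x1102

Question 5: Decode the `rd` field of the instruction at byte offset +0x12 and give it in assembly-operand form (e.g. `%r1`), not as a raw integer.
%r2

[12] 00 7d → 0x7d00
  op=0x7d00>>11=0xf ⇒ band (RR)
  rd@[10:9]=0x2 ⇒ %r2
  rs@[8:7]=0x2 ⇒ %r2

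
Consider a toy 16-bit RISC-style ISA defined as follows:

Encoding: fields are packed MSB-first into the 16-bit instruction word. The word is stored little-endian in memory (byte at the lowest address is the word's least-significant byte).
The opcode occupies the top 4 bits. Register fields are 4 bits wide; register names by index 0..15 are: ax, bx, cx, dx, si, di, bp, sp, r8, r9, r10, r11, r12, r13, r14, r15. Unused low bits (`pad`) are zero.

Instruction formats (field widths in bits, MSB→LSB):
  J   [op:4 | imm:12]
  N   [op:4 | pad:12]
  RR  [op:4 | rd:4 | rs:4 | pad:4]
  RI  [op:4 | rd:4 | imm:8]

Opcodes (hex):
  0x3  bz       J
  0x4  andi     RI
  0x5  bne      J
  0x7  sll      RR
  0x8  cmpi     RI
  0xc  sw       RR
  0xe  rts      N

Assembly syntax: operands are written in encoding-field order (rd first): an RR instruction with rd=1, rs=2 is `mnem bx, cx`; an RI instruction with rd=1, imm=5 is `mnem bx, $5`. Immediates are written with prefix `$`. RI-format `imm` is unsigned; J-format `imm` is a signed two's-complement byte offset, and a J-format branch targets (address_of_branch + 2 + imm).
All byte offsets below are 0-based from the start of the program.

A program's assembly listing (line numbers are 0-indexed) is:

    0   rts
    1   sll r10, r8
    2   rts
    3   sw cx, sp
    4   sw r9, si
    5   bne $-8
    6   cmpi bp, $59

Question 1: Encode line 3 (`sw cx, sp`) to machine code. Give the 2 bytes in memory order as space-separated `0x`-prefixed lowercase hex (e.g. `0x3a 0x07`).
line 3 (sw): pack op=0xc:4|rd=2:4|rs=7:4|pad=0:4 = 0xc270; little→ 70 c2

0x70 0xc2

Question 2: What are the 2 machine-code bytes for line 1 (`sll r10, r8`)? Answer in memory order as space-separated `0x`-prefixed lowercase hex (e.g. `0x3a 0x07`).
line 1 (sll): pack op=0x7:4|rd=10:4|rs=8:4|pad=0:4 = 0x7a80; little→ 80 7a

0x80 0x7a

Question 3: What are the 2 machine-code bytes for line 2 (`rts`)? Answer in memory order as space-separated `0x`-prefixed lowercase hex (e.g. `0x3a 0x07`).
0x00 0xe0

line 2 (rts): pack op=0xe:4|pad=0:12 = 0xe000; little→ 00 e0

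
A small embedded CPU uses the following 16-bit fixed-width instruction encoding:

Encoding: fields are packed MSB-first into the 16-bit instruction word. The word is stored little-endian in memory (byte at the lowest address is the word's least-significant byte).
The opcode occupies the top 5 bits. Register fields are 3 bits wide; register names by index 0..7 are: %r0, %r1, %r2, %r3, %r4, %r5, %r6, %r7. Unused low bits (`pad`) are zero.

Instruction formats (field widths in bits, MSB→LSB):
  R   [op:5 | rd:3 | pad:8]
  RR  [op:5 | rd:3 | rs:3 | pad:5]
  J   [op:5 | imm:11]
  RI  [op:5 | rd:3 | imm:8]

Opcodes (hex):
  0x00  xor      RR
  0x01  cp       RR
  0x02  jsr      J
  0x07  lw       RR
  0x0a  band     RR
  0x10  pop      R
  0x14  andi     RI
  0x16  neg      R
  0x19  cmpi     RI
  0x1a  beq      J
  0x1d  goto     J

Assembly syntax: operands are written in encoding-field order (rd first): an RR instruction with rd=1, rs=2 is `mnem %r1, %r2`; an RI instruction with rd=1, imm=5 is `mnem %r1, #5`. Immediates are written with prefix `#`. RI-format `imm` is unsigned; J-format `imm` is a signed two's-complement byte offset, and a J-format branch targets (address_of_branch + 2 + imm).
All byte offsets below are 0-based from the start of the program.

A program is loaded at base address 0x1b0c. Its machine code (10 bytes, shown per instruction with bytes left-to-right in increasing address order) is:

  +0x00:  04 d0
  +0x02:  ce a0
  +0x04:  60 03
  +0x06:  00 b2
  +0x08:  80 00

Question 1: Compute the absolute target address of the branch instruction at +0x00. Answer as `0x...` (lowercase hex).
0x1b12

@+00  little-endian(04 d0) = 0xd004
  op=0xd004>>11=0x1a ⇒ beq (J)
  imm@[10:0]=0x4 ⇒ #4
  target = base 0x1b0c + off 0x00 + 2 + imm 4 = 0x1b12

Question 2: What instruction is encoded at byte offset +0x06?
neg %r2

[06] 00 b2 → 0xb200
  opcode bits[15:11]=0x16: neg/R
  rd: (w>>8)&0x7=0x2 → %r2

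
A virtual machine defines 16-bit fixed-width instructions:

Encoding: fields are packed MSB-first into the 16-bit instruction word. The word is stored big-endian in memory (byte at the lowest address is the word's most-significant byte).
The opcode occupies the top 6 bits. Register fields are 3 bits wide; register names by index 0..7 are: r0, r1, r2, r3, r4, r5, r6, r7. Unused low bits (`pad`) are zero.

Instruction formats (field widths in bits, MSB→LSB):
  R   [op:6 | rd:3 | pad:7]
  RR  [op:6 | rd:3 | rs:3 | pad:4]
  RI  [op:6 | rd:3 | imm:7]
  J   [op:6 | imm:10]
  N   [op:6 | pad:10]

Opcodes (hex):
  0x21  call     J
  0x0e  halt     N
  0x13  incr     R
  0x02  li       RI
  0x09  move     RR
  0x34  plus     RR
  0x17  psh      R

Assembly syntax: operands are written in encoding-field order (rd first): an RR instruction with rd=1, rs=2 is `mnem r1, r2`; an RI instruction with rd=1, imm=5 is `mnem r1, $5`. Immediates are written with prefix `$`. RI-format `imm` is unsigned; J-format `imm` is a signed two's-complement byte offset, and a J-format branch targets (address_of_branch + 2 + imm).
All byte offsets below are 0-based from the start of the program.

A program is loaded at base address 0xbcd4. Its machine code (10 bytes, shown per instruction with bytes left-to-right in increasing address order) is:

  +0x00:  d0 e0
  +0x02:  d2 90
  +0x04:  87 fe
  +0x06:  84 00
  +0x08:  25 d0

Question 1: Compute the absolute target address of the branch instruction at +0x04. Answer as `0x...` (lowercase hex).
0xbcd8

+0x04: 87 fe ⇒ word 0x87fe (big)
  top 6b → 0x21 → call [J]
  imm: (w>>0)&0x3ff=0x3fe (s10→-2) → $-2
  target = base 0xbcd4 + off 0x04 + 2 + imm -2 = 0xbcd8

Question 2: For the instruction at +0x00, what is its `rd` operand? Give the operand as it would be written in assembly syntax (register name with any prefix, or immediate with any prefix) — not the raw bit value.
r1

+0x00: d0 e0 ⇒ word 0xd0e0 (big)
  opcode bits[15:10]=0x34: plus/RR
  rd: (w>>7)&0x7=0x1 → r1
  rs: (w>>4)&0x7=0x6 → r6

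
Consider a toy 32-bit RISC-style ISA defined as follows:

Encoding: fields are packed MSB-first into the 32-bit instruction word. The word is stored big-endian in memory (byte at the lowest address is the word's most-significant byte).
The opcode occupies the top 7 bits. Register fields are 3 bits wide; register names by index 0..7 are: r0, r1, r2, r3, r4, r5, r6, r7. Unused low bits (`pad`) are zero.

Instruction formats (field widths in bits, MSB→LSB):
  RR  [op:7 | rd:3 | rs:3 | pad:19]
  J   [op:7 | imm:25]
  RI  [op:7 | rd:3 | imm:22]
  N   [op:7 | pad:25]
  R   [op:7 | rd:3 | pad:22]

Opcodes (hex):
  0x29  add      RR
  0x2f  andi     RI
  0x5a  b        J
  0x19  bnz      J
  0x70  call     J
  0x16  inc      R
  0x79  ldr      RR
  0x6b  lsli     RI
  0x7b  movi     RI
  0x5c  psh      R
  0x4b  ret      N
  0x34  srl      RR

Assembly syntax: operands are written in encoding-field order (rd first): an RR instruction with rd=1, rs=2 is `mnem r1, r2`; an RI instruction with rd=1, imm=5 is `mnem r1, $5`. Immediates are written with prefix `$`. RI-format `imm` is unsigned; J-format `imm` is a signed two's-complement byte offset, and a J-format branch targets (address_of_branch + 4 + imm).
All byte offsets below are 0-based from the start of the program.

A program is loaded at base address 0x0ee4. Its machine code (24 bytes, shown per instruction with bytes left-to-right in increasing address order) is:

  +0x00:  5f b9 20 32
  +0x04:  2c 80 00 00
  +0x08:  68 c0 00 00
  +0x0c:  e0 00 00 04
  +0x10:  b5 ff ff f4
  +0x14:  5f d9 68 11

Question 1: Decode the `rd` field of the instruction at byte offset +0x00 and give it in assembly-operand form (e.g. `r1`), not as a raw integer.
r6

@+00  big-endian(5f b9 20 32) = 0x5fb92032
  op=0x5fb92032>>25=0x2f ⇒ andi (RI)
  rd: (w>>22)&0x7=0x6 → r6
  imm: (w>>0)&0x3fffff=0x392032 → $3743794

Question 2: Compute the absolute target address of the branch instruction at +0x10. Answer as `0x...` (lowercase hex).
0x0eec

[10] b5 ff ff f4 → 0xb5fffff4
  opcode bits[31:25]=0x5a: b/J
  imm@[24:0]=0x1fffff4 (s25→-12) ⇒ $-12
  target = base 0x0ee4 + off 0x10 + 4 + imm -12 = 0x0eec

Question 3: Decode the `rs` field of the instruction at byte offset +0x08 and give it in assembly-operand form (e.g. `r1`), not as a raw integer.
r0

off 0x08: read 68 c0 00 00 as big → 0x68c00000
  op=0x68c00000>>25=0x34 ⇒ srl (RR)
  rd: (w>>22)&0x7=0x3 → r3
  rs: (w>>19)&0x7=0x0 → r0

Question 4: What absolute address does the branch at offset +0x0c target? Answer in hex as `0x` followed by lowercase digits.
0x0ef8

+0x0c: e0 00 00 04 ⇒ word 0xe0000004 (big)
  opcode bits[31:25]=0x70: call/J
  [24:0] imm=4 = $4
  target = base 0x0ee4 + off 0x0c + 4 + imm 4 = 0x0ef8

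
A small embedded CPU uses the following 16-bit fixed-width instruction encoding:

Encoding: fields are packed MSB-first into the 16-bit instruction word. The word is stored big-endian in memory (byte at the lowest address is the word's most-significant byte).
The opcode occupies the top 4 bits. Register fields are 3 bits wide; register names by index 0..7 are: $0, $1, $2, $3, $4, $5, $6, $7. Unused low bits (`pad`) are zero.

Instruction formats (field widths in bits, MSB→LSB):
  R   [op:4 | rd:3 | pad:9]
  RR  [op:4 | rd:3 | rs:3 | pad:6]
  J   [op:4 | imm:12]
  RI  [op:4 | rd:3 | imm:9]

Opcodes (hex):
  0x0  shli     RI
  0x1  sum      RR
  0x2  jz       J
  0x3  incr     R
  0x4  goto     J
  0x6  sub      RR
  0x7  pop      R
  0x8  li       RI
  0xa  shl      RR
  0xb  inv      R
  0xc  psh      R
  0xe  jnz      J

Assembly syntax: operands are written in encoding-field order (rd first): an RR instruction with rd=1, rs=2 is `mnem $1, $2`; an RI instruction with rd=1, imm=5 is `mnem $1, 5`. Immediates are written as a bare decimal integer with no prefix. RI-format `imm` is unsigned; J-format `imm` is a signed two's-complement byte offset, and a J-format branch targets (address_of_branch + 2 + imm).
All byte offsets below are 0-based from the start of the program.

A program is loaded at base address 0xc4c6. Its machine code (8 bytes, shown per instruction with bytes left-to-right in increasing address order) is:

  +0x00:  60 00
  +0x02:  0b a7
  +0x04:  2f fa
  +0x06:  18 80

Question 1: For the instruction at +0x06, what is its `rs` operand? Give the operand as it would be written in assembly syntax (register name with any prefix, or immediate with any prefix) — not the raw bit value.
+0x06: 18 80 ⇒ word 0x1880 (big)
  op=0x1880>>12=0x1 ⇒ sum (RR)
  [11:9] rd=4 = $4
  [8:6] rs=2 = $2

$2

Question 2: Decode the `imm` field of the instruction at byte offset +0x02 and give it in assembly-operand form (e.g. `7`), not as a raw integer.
[02] 0b a7 → 0x0ba7
  top 4b → 0x0 → shli [RI]
  rd@[11:9]=0x5 ⇒ $5
  imm@[8:0]=0x1a7 ⇒ 423

423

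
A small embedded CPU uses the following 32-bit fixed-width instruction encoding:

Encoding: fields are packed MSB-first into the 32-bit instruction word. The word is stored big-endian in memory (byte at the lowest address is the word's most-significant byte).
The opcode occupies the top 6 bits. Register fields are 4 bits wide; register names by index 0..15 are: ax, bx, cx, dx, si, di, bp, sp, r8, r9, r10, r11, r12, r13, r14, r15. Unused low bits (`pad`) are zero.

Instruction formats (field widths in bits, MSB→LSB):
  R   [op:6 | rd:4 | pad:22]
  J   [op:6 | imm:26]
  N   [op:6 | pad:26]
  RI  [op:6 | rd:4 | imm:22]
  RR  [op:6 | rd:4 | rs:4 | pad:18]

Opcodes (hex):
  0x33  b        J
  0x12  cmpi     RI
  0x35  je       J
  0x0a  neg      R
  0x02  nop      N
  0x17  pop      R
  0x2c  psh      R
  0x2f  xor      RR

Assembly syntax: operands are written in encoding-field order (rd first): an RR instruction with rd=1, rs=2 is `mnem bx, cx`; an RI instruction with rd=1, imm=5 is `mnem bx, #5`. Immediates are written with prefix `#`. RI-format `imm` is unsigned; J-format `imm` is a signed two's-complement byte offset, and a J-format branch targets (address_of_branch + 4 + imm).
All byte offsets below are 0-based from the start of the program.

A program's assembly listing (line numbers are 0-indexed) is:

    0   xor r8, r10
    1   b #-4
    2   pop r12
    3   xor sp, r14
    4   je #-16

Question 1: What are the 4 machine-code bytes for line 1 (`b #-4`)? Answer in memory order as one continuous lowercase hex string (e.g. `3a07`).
line 1 (b): pack op=0x33:6|imm=-4:26 = 0xcffffffc; big→ cf ff ff fc

cffffffc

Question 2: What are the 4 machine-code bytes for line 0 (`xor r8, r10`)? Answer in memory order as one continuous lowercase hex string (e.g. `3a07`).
be280000

0. xor fields op=0x2f:6|rd=8:4|rs=10:4|pad=0:18 → word be280000h → be 28 00 00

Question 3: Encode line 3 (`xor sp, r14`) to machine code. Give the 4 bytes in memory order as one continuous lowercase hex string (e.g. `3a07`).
3. xor fields op=0x2f:6|rd=7:4|rs=14:4|pad=0:18 → word bdf80000h → bd f8 00 00

bdf80000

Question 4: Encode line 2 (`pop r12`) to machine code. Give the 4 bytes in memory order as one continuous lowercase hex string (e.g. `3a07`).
2. pop fields op=0x17:6|rd=12:4|pad=0:22 → word 5f000000h → 5f 00 00 00

5f000000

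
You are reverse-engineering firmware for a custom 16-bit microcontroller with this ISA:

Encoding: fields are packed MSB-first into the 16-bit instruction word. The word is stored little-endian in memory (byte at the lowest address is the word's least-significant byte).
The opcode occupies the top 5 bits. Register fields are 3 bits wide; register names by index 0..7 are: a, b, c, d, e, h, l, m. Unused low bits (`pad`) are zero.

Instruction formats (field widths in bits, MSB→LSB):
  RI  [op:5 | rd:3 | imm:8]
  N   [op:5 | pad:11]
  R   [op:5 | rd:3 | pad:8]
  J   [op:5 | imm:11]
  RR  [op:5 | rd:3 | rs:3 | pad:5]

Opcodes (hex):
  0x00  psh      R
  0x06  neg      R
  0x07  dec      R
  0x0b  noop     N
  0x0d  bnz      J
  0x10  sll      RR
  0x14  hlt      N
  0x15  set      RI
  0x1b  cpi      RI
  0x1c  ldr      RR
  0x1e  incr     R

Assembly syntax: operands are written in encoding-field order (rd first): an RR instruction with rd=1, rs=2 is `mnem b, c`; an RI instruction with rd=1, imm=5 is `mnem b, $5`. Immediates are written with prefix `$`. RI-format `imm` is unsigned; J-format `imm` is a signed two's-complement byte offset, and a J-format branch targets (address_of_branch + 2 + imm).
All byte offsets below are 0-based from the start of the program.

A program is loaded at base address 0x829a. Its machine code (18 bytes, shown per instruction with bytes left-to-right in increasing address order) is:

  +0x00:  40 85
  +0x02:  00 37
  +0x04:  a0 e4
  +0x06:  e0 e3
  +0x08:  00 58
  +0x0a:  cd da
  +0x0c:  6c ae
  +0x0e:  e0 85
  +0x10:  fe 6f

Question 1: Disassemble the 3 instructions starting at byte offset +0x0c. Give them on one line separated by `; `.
[0c] 6c ae → 0xae6c
  top 5b → 0x15 → set [RI]
  rd: (w>>8)&0x7=0x6 → l
  imm: (w>>0)&0xff=0x6c → $108
[0e] e0 85 → 0x85e0
  top 5b → 0x10 → sll [RR]
  rd: (w>>8)&0x7=0x5 → h
  rs: (w>>5)&0x7=0x7 → m
[10] fe 6f → 0x6ffe
  top 5b → 0xd → bnz [J]
  imm: (w>>0)&0x7ff=0x7fe (s11→-2) → $-2

set l, $108; sll h, m; bnz $-2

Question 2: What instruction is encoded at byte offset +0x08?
noop

@+08  little-endian(00 58) = 0x5800
  top 5b → 0xb → noop [N]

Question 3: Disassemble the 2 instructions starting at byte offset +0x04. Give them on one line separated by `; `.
ldr e, h; ldr d, m

+0x04: a0 e4 ⇒ word 0xe4a0 (little)
  op=0xe4a0>>11=0x1c ⇒ ldr (RR)
  rd: (w>>8)&0x7=0x4 → e
  rs: (w>>5)&0x7=0x5 → h
+0x06: e0 e3 ⇒ word 0xe3e0 (little)
  op=0xe3e0>>11=0x1c ⇒ ldr (RR)
  rd: (w>>8)&0x7=0x3 → d
  rs: (w>>5)&0x7=0x7 → m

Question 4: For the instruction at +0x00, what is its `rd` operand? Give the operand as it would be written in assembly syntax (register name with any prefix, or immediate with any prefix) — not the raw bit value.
h

[00] 40 85 → 0x8540
  top 5b → 0x10 → sll [RR]
  rd: (w>>8)&0x7=0x5 → h
  rs: (w>>5)&0x7=0x2 → c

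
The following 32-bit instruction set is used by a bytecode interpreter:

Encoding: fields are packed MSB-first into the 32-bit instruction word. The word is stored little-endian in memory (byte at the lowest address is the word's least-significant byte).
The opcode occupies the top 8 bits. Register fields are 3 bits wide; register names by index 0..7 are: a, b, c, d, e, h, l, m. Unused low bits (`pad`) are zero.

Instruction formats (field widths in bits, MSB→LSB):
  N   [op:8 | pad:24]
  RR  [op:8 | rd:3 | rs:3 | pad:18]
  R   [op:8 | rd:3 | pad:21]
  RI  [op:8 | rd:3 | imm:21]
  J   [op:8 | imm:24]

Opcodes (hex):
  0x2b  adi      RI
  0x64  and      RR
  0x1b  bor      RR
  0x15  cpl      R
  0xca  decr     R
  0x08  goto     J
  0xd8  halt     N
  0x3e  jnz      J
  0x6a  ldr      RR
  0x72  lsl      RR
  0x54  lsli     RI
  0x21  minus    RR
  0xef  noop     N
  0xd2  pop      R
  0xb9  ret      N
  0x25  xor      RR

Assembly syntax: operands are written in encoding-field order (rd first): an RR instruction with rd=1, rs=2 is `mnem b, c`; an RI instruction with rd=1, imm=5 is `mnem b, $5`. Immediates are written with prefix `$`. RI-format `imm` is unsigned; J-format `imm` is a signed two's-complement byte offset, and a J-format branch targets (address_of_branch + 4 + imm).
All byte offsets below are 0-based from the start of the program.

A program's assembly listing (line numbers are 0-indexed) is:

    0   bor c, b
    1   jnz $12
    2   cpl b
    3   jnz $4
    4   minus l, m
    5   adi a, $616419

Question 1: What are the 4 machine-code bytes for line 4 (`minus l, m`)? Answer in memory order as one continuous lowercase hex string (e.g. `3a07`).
0000dc21

L4: minus op=0x21:8|rd=6:3|rs=7:3|pad=0:18 ⇒ 0x21dc0000 ⇒ little 00 00 dc 21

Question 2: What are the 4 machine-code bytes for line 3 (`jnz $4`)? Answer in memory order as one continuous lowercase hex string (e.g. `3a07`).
3. jnz fields op=0x3e:8|imm=4:24 → word 3e000004h → 04 00 00 3e

0400003e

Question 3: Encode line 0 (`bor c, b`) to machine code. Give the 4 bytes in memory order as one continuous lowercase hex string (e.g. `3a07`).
line 0 (bor): pack op=0x1b:8|rd=2:3|rs=1:3|pad=0:18 = 0x1b440000; little→ 00 00 44 1b

0000441b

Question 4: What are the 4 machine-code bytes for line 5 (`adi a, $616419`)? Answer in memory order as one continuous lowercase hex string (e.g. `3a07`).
5. adi fields op=0x2b:8|rd=0:3|imm=616419:21 → word 2b0967e3h → e3 67 09 2b

e367092b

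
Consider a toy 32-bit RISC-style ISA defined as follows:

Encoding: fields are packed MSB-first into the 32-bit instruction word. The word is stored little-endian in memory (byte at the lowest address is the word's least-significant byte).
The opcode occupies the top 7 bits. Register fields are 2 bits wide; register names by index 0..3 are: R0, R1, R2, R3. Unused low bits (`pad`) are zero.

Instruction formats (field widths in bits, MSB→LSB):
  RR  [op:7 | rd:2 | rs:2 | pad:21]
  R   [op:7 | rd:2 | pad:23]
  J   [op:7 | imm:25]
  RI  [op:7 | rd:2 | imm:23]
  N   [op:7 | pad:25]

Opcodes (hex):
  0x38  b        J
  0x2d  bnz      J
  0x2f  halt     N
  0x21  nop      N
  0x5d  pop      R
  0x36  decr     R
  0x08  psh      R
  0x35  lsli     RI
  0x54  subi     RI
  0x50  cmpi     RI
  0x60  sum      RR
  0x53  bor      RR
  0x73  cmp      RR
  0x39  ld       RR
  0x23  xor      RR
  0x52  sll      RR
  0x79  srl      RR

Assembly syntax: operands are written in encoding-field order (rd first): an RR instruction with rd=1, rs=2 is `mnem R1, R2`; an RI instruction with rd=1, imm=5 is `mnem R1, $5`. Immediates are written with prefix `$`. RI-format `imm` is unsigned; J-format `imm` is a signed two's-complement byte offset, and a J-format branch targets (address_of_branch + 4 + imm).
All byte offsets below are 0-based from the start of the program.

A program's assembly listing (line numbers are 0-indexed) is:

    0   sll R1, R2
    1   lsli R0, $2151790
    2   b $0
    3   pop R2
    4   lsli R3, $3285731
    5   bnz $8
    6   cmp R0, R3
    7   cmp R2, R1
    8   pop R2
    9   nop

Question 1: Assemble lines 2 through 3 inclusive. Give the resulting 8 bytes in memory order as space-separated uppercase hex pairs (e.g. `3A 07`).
line 2 (b): pack op=0x38:7|imm=0:25 = 0x70000000; little→ 00 00 00 70
line 3 (pop): pack op=0x5d:7|rd=2:2|pad=0:23 = 0xbb000000; little→ 00 00 00 bb

00 00 00 70 00 00 00 BB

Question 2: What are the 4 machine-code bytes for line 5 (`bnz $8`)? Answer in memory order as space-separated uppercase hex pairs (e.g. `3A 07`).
line 5 (bnz): pack op=0x2d:7|imm=8:25 = 0x5a000008; little→ 08 00 00 5a

08 00 00 5A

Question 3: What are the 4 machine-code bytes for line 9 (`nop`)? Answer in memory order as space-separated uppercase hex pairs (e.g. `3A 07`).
L9: nop op=0x21:7|pad=0:25 ⇒ 0x42000000 ⇒ little 00 00 00 42

00 00 00 42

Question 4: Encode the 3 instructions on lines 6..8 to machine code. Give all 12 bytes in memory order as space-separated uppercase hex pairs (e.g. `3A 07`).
6. cmp fields op=0x73:7|rd=0:2|rs=3:2|pad=0:21 → word e6600000h → 00 00 60 e6
7. cmp fields op=0x73:7|rd=2:2|rs=1:2|pad=0:21 → word e7200000h → 00 00 20 e7
8. pop fields op=0x5d:7|rd=2:2|pad=0:23 → word bb000000h → 00 00 00 bb

00 00 60 E6 00 00 20 E7 00 00 00 BB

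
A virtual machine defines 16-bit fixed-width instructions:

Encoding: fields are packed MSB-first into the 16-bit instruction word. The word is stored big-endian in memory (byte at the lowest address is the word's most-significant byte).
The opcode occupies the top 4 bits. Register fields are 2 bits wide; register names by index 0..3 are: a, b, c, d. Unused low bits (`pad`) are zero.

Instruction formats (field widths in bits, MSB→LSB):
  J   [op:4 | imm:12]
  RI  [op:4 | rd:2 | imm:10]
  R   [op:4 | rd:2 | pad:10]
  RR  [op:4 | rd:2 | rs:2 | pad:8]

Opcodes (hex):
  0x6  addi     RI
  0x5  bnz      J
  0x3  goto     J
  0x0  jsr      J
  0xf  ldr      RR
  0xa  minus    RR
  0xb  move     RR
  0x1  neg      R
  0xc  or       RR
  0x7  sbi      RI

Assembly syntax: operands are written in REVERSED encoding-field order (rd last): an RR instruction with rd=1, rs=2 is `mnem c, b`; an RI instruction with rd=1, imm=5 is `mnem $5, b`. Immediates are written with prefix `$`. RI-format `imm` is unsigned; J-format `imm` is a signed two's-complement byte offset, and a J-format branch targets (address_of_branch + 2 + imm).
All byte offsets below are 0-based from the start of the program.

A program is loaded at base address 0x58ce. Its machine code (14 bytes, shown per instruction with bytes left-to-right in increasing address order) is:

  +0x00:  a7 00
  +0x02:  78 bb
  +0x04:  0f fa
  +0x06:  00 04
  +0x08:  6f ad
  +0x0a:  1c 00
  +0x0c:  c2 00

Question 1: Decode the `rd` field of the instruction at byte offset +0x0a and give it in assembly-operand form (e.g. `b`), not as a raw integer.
+0x0a: 1c 00 ⇒ word 0x1c00 (big)
  opcode bits[15:12]=0x1: neg/R
  [11:10] rd=3 = d

d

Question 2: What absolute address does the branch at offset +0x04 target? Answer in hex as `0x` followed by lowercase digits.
+0x04: 0f fa ⇒ word 0x0ffa (big)
  opcode bits[15:12]=0x0: jsr/J
  imm: (w>>0)&0xfff=0xffa (s12→-6) → $-6
  target = base 0x58ce + off 0x04 + 2 + imm -6 = 0x58ce

0x58ce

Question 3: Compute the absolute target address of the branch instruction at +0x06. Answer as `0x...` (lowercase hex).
0x58da

off 0x06: read 00 04 as big → 0x0004
  opcode bits[15:12]=0x0: jsr/J
  imm@[11:0]=0x4 ⇒ $4
  target = base 0x58ce + off 0x06 + 2 + imm 4 = 0x58da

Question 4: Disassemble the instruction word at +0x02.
@+02  big-endian(78 bb) = 0x78bb
  op=0x78bb>>12=0x7 ⇒ sbi (RI)
  rd: (w>>10)&0x3=0x2 → c
  imm: (w>>0)&0x3ff=0xbb → $187

sbi $187, c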